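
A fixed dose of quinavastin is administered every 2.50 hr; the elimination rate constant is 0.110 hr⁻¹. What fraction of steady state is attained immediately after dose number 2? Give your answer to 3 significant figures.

0.423

f_n = 1 − e^(−nkτ) = 1 − e^(−2 × 0.1100 × 2.50) = 1 − e^(−0.5500) = 1 − 0.5769 ≈ 0.423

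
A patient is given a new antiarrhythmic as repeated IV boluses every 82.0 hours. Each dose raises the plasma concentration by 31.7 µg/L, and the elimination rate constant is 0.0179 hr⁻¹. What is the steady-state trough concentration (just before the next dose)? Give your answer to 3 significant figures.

9.49 µg/L

Fraction remaining after one interval: e^(−kτ) = e^(−0.01790 × 82.0) = 0.2304
R = 1 / (1 − 0.2304) = 1.299
Css,max = 31.7 × 1.299 = 41.19 µg/L
Css,min = Css,max × e^(−kτ) = 41.19 × 0.2304 ≈ 9.49 µg/L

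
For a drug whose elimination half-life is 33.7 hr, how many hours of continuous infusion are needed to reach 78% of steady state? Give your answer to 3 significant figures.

73.6 hours

k = ln 2 / 33.7 = 0.02057 hr⁻¹
f = 1 − e^(−kt)  ⇒  t = −ln(1 − f) / k
t = −ln(1 − 0.78) / 0.02057 = 1.514 / 0.02057 ≈ 73.6 hours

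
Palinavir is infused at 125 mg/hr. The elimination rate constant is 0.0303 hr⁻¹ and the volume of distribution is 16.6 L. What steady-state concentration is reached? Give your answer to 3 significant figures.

CL = k · V = 0.0303 × 16.6 = 0.5030 L/hr
Css = rate / CL = 125 / 0.5030 ≈ 249 µg/mL

249 µg/mL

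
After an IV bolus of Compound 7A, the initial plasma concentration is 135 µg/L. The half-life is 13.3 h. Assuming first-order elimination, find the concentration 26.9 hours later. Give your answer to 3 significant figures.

33.2 µg/L

k = ln 2 / 13.3 = 0.05212 h⁻¹
26.9 h is 2.023 half-lives, so C = 135 × (1/2)^2.023 = 135 × 0.2461 ≈ 33.2 µg/L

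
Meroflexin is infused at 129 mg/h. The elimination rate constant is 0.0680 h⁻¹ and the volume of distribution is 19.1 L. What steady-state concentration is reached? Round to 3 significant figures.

99.3 mg/L

CL = k · V = 0.0680 × 19.1 = 1.299 L/h
Css = rate / CL = 129 / 1.299 ≈ 99.3 mg/L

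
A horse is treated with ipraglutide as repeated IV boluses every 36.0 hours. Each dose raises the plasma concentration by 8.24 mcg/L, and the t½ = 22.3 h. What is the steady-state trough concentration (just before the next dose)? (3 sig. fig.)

4.00 mcg/L

k = ln 2 / 22.3 = 0.03108 h⁻¹
Fraction remaining after one interval: e^(−kτ) = e^(−0.03108 × 36.0) = 0.3266
R = 1 / (1 − 0.3266) = 1.485
Css,max = 8.24 × 1.485 = 12.24 mcg/L
Css,min = Css,max × e^(−kτ) = 12.24 × 0.3266 ≈ 4.00 mcg/L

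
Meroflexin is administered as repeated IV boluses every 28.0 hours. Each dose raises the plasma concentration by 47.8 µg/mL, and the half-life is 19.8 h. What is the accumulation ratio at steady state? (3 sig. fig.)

k = ln 2 / 19.8 = 0.03501 h⁻¹
Fraction remaining after one interval: e^(−kτ) = e^(−0.03501 × 28.0) = 0.3752
R = 1 / (1 − 0.3752) = 1 / 0.6248 ≈ 1.60

1.60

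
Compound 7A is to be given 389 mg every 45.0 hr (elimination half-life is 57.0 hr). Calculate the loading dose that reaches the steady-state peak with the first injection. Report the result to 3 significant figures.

923 mg

k = ln 2 / 57.0 = 0.01216 hr⁻¹
Accumulation ratio R = 1 / (1 − e^(−kτ)) = 1 / (1 − e^(−0.01216×45.0)) = 1 / (1 − 0.5786) = 2.373
Loading dose = maintenance dose × R = 389 × 2.373 ≈ 923 mg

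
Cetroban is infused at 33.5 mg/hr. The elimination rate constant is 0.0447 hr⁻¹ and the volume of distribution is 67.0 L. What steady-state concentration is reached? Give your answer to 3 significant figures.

11.2 mg/L

CL = k · V = 0.0447 × 67.0 = 2.995 L/hr
Css = rate / CL = 33.5 / 2.995 ≈ 11.2 mg/L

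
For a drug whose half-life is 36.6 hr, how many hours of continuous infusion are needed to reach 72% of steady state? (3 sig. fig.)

67.2 hours

k = ln 2 / 36.6 = 0.01894 hr⁻¹
f = 1 − e^(−kt)  ⇒  t = −ln(1 − f) / k
t = −ln(1 − 0.72) / 0.01894 = 1.273 / 0.01894 ≈ 67.2 hours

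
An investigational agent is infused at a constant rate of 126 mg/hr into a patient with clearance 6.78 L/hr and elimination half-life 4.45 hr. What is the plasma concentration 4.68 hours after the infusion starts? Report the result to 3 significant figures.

9.62 mg/L

Css = rate / CL = 126 / 6.78 = 18.58 mg/L
k = ln 2 / 4.45 = 0.1558 hr⁻¹
C(t) = Css (1 − e^(−kt)) = 18.58 × (1 − e^(−0.7290)) = 18.58 × 0.5176 ≈ 9.62 mg/L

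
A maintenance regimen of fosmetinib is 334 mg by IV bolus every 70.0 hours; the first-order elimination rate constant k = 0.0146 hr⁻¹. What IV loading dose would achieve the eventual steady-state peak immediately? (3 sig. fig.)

Accumulation ratio R = 1 / (1 − e^(−kτ)) = 1 / (1 − e^(−0.01460×70.0)) = 1 / (1 − 0.3599) = 1.562
Loading dose = maintenance dose × R = 334 × 1.562 ≈ 522 mg

522 mg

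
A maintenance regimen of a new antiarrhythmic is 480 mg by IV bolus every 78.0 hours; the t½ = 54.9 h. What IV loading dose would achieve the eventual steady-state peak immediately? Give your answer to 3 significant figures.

k = ln 2 / 54.9 = 0.01263 h⁻¹
Accumulation ratio R = 1 / (1 − e^(−kτ)) = 1 / (1 − e^(−0.01263×78.0)) = 1 / (1 − 0.3735) = 1.596
Loading dose = maintenance dose × R = 480 × 1.596 ≈ 766 mg

766 mg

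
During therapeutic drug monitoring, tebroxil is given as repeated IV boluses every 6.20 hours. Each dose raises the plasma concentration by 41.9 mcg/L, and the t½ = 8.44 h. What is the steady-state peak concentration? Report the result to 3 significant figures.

105 mcg/L

k = ln 2 / 8.44 = 0.08213 h⁻¹
Fraction remaining after one interval: e^(−kτ) = e^(−0.08213 × 6.20) = 0.6010
R = 1 / (1 − 0.6010) = 2.506
Css,max = 41.9 × 2.506 ≈ 105 mcg/L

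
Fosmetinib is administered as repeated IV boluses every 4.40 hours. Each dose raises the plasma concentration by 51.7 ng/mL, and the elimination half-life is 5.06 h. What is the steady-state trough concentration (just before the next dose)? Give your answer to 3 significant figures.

62.5 ng/mL

k = ln 2 / 5.06 = 0.1370 h⁻¹
Fraction remaining after one interval: e^(−kτ) = e^(−0.1370 × 4.40) = 0.5473
R = 1 / (1 − 0.5473) = 2.209
Css,max = 51.7 × 2.209 = 114.2 ng/mL
Css,min = Css,max × e^(−kτ) = 114.2 × 0.5473 ≈ 62.5 ng/mL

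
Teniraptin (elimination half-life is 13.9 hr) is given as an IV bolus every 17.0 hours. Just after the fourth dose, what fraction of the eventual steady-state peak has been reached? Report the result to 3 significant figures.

0.966

k = ln 2 / 13.9 = 0.04987 hr⁻¹
f_n = 1 − e^(−nkτ) = 1 − e^(−4 × 0.04987 × 17.0) = 1 − e^(−3.391) = 1 − 0.03368 ≈ 0.966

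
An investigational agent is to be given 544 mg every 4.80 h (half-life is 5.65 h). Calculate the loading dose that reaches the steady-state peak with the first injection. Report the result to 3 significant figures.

1220 mg

k = ln 2 / 5.65 = 0.1227 h⁻¹
Accumulation ratio R = 1 / (1 − e^(−kτ)) = 1 / (1 − e^(−0.1227×4.80)) = 1 / (1 − 0.5550) = 2.247
Loading dose = maintenance dose × R = 544 × 2.247 ≈ 1220 mg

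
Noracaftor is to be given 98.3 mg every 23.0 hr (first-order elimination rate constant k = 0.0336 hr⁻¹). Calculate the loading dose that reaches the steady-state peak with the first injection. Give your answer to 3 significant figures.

183 mg

Accumulation ratio R = 1 / (1 − e^(−kτ)) = 1 / (1 − e^(−0.03360×23.0)) = 1 / (1 − 0.4617) = 1.858
Loading dose = maintenance dose × R = 98.3 × 1.858 ≈ 183 mg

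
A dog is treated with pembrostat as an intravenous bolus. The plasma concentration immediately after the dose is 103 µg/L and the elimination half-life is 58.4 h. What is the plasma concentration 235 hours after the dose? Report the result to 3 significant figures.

6.33 µg/L

k = ln 2 / 58.4 = 0.01187 h⁻¹
235 h is 4.024 half-lives, so C = 103 × (1/2)^4.024 = 103 × 0.06147 ≈ 6.33 µg/L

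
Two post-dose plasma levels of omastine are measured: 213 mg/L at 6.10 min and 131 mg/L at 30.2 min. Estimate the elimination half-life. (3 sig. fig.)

34.4 minutes

k = ln(C₁/C₂) / (t₂ − t₁) = ln(213/131) / (30.2 − 6.10)
  = 0.4861 / 24.10 = 0.02017 min⁻¹
t½ = ln 2 / k = ln 2 / 0.02017 ≈ 34.4 minutes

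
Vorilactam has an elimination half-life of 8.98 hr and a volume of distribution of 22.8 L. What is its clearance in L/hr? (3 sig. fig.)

1.76 L/hr

k = ln 2 / t½ = ln 2 / 8.98 = 0.07719 hr⁻¹
CL = k · V = 0.07719 × 22.8 ≈ 1.76 L/hr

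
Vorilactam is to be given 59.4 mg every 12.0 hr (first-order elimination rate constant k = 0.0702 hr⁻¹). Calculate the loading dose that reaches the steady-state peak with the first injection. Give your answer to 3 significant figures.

104 mg

Accumulation ratio R = 1 / (1 − e^(−kτ)) = 1 / (1 − e^(−0.07020×12.0)) = 1 / (1 − 0.4307) = 1.756
Loading dose = maintenance dose × R = 59.4 × 1.756 ≈ 104 mg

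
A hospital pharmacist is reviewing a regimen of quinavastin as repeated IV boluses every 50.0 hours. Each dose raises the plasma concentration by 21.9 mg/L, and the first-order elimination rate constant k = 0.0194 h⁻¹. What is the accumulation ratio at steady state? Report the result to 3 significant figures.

Fraction remaining after one interval: e^(−kτ) = e^(−0.01940 × 50.0) = 0.3791
R = 1 / (1 − 0.3791) = 1 / 0.6209 ≈ 1.61

1.61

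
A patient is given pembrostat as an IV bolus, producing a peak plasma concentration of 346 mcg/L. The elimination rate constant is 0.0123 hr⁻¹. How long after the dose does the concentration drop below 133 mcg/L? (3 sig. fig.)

C(t) = C₀ e^(−kt)  ⇒  t = ln(C₀/C) / k
t = ln(346/133) / 0.01230 = 0.9561 / 0.01230 ≈ 77.7 hours

77.7 hours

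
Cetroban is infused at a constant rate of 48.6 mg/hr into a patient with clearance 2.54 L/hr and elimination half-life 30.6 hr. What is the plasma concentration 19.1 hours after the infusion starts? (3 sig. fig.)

Css = rate / CL = 48.6 / 2.54 = 19.13 mg/L
k = ln 2 / 30.6 = 0.02265 hr⁻¹
C(t) = Css (1 − e^(−kt)) = 19.13 × (1 − e^(−0.4327)) = 19.13 × 0.3512 ≈ 6.72 mg/L

6.72 mg/L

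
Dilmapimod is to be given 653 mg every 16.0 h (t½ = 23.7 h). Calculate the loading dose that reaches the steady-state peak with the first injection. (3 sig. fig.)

k = ln 2 / 23.7 = 0.02925 h⁻¹
Accumulation ratio R = 1 / (1 − e^(−kτ)) = 1 / (1 − e^(−0.02925×16.0)) = 1 / (1 − 0.6263) = 2.676
Loading dose = maintenance dose × R = 653 × 2.676 ≈ 1750 mg

1750 mg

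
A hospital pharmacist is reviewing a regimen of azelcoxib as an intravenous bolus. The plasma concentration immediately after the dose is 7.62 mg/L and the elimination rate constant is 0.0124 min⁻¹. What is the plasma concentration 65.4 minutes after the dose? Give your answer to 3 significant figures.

C(t) = C₀ e^(−kt) = 7.62 × e^(−0.01240 × 65.4) = 7.62 × e^(−0.8110) = 7.62 × 0.4444 ≈ 3.39 mg/L

3.39 mg/L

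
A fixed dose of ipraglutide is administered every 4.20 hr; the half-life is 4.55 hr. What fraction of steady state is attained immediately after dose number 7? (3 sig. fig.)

k = ln 2 / 4.55 = 0.1523 hr⁻¹
f_n = 1 − e^(−nkτ) = 1 − e^(−7 × 0.1523 × 4.20) = 1 − e^(−4.479) = 1 − 0.01135 ≈ 0.989

0.989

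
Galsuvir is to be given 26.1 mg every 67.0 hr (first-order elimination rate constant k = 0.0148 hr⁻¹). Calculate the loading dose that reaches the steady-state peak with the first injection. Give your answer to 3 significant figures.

Accumulation ratio R = 1 / (1 − e^(−kτ)) = 1 / (1 − e^(−0.01480×67.0)) = 1 / (1 − 0.3710) = 1.590
Loading dose = maintenance dose × R = 26.1 × 1.590 ≈ 41.5 mg

41.5 mg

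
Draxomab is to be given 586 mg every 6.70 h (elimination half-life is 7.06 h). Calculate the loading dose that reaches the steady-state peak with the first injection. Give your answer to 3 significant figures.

k = ln 2 / 7.06 = 0.09818 h⁻¹
Accumulation ratio R = 1 / (1 − e^(−kτ)) = 1 / (1 − e^(−0.09818×6.70)) = 1 / (1 − 0.5180) = 2.075
Loading dose = maintenance dose × R = 586 × 2.075 ≈ 1220 mg

1220 mg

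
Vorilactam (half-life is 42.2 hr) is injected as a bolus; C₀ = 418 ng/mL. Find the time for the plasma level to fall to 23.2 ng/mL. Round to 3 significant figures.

k = ln 2 / 42.2 = 0.01643 hr⁻¹
C(t) = C₀ e^(−kt)  ⇒  t = ln(C₀/C) / k
t = ln(418/23.2) / 0.01643 = 2.891 / 0.01643 ≈ 176 hours

176 hours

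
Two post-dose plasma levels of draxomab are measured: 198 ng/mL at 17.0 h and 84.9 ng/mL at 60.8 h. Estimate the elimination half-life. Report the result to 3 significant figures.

k = ln(C₁/C₂) / (t₂ − t₁) = ln(198/84.9) / (60.8 − 17.0)
  = 0.8468 / 43.80 = 0.01933 h⁻¹
t½ = ln 2 / k = ln 2 / 0.01933 ≈ 35.9 hours

35.9 hours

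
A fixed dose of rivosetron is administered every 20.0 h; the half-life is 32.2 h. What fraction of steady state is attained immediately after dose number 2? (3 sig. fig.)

0.577

k = ln 2 / 32.2 = 0.02153 h⁻¹
f_n = 1 − e^(−nkτ) = 1 − e^(−2 × 0.02153 × 20.0) = 1 − e^(−0.8611) = 1 − 0.4227 ≈ 0.577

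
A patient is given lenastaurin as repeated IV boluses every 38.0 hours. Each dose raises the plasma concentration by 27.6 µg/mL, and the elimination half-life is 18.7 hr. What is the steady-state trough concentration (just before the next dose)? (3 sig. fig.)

8.93 µg/mL

k = ln 2 / 18.7 = 0.03707 hr⁻¹
Fraction remaining after one interval: e^(−kτ) = e^(−0.03707 × 38.0) = 0.2445
R = 1 / (1 − 0.2445) = 1.324
Css,max = 27.6 × 1.324 = 36.53 µg/mL
Css,min = Css,max × e^(−kτ) = 36.53 × 0.2445 ≈ 8.93 µg/mL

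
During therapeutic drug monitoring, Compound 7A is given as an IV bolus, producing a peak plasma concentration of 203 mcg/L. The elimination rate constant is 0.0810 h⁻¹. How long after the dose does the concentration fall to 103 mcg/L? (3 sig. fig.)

C(t) = C₀ e^(−kt)  ⇒  t = ln(C₀/C) / k
t = ln(203/103) / 0.08100 = 0.6785 / 0.08100 ≈ 8.38 hours

8.38 hours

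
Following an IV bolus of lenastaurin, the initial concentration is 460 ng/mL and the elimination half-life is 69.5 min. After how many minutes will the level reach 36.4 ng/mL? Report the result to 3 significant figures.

k = ln 2 / 69.5 = 0.009973 min⁻¹
C(t) = C₀ e^(−kt)  ⇒  t = ln(C₀/C) / k
t = ln(460/36.4) / 0.009973 = 2.537 / 0.009973 ≈ 254 minutes

254 minutes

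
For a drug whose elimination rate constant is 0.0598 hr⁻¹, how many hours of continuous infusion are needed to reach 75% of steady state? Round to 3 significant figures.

23.2 hours

f = 1 − e^(−kt)  ⇒  t = −ln(1 − f) / k
t = −ln(1 − 0.75) / 0.05980 = 1.386 / 0.05980 ≈ 23.2 hours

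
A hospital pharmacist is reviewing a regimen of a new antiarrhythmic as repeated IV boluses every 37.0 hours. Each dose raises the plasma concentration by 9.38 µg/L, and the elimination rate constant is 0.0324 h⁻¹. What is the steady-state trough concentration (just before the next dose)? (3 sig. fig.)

Fraction remaining after one interval: e^(−kτ) = e^(−0.03240 × 37.0) = 0.3016
R = 1 / (1 − 0.3016) = 1.432
Css,max = 9.38 × 1.432 = 13.43 µg/L
Css,min = Css,max × e^(−kτ) = 13.43 × 0.3016 ≈ 4.05 µg/L

4.05 µg/L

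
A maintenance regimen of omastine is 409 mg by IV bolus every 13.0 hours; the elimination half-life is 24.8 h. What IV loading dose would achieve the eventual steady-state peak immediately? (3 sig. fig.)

1340 mg

k = ln 2 / 24.8 = 0.02795 h⁻¹
Accumulation ratio R = 1 / (1 − e^(−kτ)) = 1 / (1 − e^(−0.02795×13.0)) = 1 / (1 − 0.6953) = 3.282
Loading dose = maintenance dose × R = 409 × 3.282 ≈ 1340 mg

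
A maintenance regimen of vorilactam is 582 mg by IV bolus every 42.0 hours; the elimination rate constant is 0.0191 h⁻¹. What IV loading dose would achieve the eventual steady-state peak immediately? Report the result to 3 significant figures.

Accumulation ratio R = 1 / (1 − e^(−kτ)) = 1 / (1 − e^(−0.01910×42.0)) = 1 / (1 − 0.4483) = 1.813
Loading dose = maintenance dose × R = 582 × 1.813 ≈ 1060 mg

1060 mg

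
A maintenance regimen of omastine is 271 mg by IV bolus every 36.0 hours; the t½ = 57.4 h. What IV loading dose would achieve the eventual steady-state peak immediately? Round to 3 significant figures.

769 mg

k = ln 2 / 57.4 = 0.01208 h⁻¹
Accumulation ratio R = 1 / (1 − e^(−kτ)) = 1 / (1 − e^(−0.01208×36.0)) = 1 / (1 − 0.6474) = 2.836
Loading dose = maintenance dose × R = 271 × 2.836 ≈ 769 mg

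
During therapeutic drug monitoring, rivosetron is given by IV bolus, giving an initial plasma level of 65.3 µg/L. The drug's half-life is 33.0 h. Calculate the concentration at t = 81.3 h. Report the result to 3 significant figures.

11.8 µg/L

k = ln 2 / 33.0 = 0.02100 h⁻¹
81.3 h is 2.464 half-lives, so C = 65.3 × (1/2)^2.464 = 65.3 × 0.1813 ≈ 11.8 µg/L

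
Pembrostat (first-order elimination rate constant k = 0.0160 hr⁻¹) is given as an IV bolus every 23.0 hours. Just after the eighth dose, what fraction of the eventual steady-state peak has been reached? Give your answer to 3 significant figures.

0.947

f_n = 1 − e^(−nkτ) = 1 − e^(−8 × 0.01600 × 23.0) = 1 − e^(−2.944) = 1 − 0.05265 ≈ 0.947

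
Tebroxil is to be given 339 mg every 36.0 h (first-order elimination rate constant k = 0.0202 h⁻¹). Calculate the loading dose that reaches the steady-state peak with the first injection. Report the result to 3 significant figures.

656 mg

Accumulation ratio R = 1 / (1 − e^(−kτ)) = 1 / (1 − e^(−0.02020×36.0)) = 1 / (1 − 0.4833) = 1.935
Loading dose = maintenance dose × R = 339 × 1.935 ≈ 656 mg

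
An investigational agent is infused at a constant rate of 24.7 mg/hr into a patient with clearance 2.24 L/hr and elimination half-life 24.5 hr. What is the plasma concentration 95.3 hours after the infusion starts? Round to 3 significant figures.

10.3 µg/mL

Css = rate / CL = 24.7 / 2.24 = 11.03 µg/mL
k = ln 2 / 24.5 = 0.02829 hr⁻¹
C(t) = Css (1 − e^(−kt)) = 11.03 × (1 − e^(−2.696)) = 11.03 × 0.9325 ≈ 10.3 µg/mL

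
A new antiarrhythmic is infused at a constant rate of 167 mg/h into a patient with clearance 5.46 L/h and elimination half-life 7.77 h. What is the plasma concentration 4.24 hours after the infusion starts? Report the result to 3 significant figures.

Css = rate / CL = 167 / 5.46 = 30.59 µg/mL
k = ln 2 / 7.77 = 0.08921 h⁻¹
C(t) = Css (1 − e^(−kt)) = 30.59 × (1 − e^(−0.3782)) = 30.59 × 0.3149 ≈ 9.63 µg/mL

9.63 µg/mL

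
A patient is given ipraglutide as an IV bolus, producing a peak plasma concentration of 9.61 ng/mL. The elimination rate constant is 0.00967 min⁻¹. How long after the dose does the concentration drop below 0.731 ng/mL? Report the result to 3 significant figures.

C(t) = C₀ e^(−kt)  ⇒  t = ln(C₀/C) / k
t = ln(9.61/0.731) / 0.009670 = 2.576 / 0.009670 ≈ 266 minutes

266 minutes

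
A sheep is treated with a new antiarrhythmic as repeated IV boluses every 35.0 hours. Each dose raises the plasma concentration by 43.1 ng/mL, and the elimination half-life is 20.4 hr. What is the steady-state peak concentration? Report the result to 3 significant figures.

62.0 ng/mL

k = ln 2 / 20.4 = 0.03398 hr⁻¹
Fraction remaining after one interval: e^(−kτ) = e^(−0.03398 × 35.0) = 0.3045
R = 1 / (1 − 0.3045) = 1.438
Css,max = 43.1 × 1.438 ≈ 62.0 ng/mL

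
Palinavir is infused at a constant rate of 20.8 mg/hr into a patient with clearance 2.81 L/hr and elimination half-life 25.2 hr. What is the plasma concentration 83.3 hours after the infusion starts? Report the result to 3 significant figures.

6.65 mg/L

Css = rate / CL = 20.8 / 2.81 = 7.402 mg/L
k = ln 2 / 25.2 = 0.02751 hr⁻¹
C(t) = Css (1 − e^(−kt)) = 7.402 × (1 − e^(−2.291)) = 7.402 × 0.8989 ≈ 6.65 mg/L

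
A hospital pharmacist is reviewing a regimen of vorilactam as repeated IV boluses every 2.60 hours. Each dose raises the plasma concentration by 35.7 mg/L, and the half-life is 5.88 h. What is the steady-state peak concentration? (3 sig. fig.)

135 mg/L

k = ln 2 / 5.88 = 0.1179 h⁻¹
Fraction remaining after one interval: e^(−kτ) = e^(−0.1179 × 2.60) = 0.7360
R = 1 / (1 − 0.7360) = 3.788
Css,max = 35.7 × 3.788 ≈ 135 mg/L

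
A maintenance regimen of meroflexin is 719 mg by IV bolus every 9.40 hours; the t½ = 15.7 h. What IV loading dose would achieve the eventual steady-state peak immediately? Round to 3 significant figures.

2120 mg

k = ln 2 / 15.7 = 0.04415 h⁻¹
Accumulation ratio R = 1 / (1 − e^(−kτ)) = 1 / (1 − e^(−0.04415×9.40)) = 1 / (1 − 0.6603) = 2.944
Loading dose = maintenance dose × R = 719 × 2.944 ≈ 2120 mg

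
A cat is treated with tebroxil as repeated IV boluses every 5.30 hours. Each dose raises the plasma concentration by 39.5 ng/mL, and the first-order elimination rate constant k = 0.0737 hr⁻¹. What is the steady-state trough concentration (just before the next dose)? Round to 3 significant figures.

82.7 ng/mL

Fraction remaining after one interval: e^(−kτ) = e^(−0.07370 × 5.30) = 0.6766
R = 1 / (1 − 0.6766) = 3.093
Css,max = 39.5 × 3.093 = 122.2 ng/mL
Css,min = Css,max × e^(−kτ) = 122.2 × 0.6766 ≈ 82.7 ng/mL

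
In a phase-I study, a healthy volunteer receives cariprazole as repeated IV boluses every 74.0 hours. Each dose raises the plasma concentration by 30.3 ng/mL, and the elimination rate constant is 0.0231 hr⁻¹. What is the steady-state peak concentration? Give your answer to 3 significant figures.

Fraction remaining after one interval: e^(−kτ) = e^(−0.02310 × 74.0) = 0.1810
R = 1 / (1 − 0.1810) = 1.221
Css,max = 30.3 × 1.221 ≈ 37.0 ng/mL

37.0 ng/mL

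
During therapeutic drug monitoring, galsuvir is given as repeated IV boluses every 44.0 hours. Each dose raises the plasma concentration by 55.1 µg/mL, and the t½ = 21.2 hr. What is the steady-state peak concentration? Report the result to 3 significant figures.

k = ln 2 / 21.2 = 0.03270 hr⁻¹
Fraction remaining after one interval: e^(−kτ) = e^(−0.03270 × 44.0) = 0.2373
R = 1 / (1 − 0.2373) = 1.311
Css,max = 55.1 × 1.311 ≈ 72.2 µg/mL

72.2 µg/mL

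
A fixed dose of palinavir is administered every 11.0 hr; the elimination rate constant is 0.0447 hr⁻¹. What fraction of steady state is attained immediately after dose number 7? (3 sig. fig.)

0.968

f_n = 1 − e^(−nkτ) = 1 − e^(−7 × 0.04470 × 11.0) = 1 − e^(−3.442) = 1 − 0.03200 ≈ 0.968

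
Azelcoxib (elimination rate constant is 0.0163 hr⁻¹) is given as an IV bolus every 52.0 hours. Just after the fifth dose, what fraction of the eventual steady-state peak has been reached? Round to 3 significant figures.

f_n = 1 − e^(−nkτ) = 1 − e^(−5 × 0.01630 × 52.0) = 1 − e^(−4.238) = 1 − 0.01444 ≈ 0.986

0.986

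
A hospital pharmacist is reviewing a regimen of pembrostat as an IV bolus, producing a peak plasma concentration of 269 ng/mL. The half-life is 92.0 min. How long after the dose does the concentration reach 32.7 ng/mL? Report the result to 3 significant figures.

280 minutes

k = ln 2 / 92.0 = 0.007534 min⁻¹
C(t) = C₀ e^(−kt)  ⇒  t = ln(C₀/C) / k
t = ln(269/32.7) / 0.007534 = 2.107 / 0.007534 ≈ 280 minutes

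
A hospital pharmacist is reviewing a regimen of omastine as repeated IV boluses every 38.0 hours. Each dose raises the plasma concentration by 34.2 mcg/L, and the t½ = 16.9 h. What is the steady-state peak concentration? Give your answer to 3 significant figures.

43.3 mcg/L

k = ln 2 / 16.9 = 0.04101 h⁻¹
Fraction remaining after one interval: e^(−kτ) = e^(−0.04101 × 38.0) = 0.2104
R = 1 / (1 − 0.2104) = 1.267
Css,max = 34.2 × 1.267 ≈ 43.3 mcg/L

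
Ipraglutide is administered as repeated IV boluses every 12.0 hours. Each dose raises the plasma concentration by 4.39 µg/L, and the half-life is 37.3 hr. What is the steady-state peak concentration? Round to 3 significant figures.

k = ln 2 / 37.3 = 0.01858 hr⁻¹
Fraction remaining after one interval: e^(−kτ) = e^(−0.01858 × 12.0) = 0.8001
R = 1 / (1 − 0.8001) = 5.003
Css,max = 4.39 × 5.003 ≈ 22.0 µg/L

22.0 µg/L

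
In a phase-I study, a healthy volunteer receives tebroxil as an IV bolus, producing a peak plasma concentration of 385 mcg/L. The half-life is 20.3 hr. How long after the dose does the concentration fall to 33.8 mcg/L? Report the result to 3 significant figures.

71.2 hours

k = ln 2 / 20.3 = 0.03415 hr⁻¹
C(t) = C₀ e^(−kt)  ⇒  t = ln(C₀/C) / k
t = ln(385/33.8) / 0.03415 = 2.433 / 0.03415 ≈ 71.2 hours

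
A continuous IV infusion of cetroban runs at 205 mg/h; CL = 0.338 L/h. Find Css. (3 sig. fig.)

607 µg/mL

Css = infusion rate / CL = 205 / 0.338 ≈ 607 µg/mL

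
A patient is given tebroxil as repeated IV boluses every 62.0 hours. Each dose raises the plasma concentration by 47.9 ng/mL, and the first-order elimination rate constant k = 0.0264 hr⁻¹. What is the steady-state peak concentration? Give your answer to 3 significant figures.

Fraction remaining after one interval: e^(−kτ) = e^(−0.02640 × 62.0) = 0.1946
R = 1 / (1 − 0.1946) = 1.242
Css,max = 47.9 × 1.242 ≈ 59.5 ng/mL

59.5 ng/mL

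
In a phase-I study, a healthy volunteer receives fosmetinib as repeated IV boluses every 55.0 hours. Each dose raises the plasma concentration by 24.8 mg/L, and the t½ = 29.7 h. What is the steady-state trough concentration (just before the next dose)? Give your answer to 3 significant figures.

9.50 mg/L

k = ln 2 / 29.7 = 0.02334 h⁻¹
Fraction remaining after one interval: e^(−kτ) = e^(−0.02334 × 55.0) = 0.2770
R = 1 / (1 − 0.2770) = 1.383
Css,max = 24.8 × 1.383 = 34.30 mg/L
Css,min = Css,max × e^(−kτ) = 34.30 × 0.2770 ≈ 9.50 mg/L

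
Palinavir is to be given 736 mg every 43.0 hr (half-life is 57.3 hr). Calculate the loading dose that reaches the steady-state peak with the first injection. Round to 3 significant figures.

k = ln 2 / 57.3 = 0.01210 hr⁻¹
Accumulation ratio R = 1 / (1 − e^(−kτ)) = 1 / (1 − e^(−0.01210×43.0)) = 1 / (1 − 0.5944) = 2.466
Loading dose = maintenance dose × R = 736 × 2.466 ≈ 1810 mg

1810 mg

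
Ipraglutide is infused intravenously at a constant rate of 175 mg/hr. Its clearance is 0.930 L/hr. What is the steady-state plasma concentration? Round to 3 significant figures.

188 µg/mL

Css = infusion rate / CL = 175 / 0.930 ≈ 188 µg/mL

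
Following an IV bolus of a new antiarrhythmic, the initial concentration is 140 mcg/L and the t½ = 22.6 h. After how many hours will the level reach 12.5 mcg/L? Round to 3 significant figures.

k = ln 2 / 22.6 = 0.03067 h⁻¹
C(t) = C₀ e^(−kt)  ⇒  t = ln(C₀/C) / k
t = ln(140/12.5) / 0.03067 = 2.416 / 0.03067 ≈ 78.8 hours

78.8 hours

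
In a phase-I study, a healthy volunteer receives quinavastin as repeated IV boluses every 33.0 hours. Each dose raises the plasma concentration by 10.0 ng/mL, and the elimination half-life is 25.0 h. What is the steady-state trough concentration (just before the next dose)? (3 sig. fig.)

6.68 ng/mL

k = ln 2 / 25.0 = 0.02773 h⁻¹
Fraction remaining after one interval: e^(−kτ) = e^(−0.02773 × 33.0) = 0.4005
R = 1 / (1 − 0.4005) = 1.668
Css,max = 10.0 × 1.668 = 16.68 ng/mL
Css,min = Css,max × e^(−kτ) = 16.68 × 0.4005 ≈ 6.68 ng/mL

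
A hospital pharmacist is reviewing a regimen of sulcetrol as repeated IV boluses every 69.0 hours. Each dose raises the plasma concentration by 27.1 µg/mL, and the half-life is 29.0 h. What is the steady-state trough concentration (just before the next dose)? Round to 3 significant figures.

6.45 µg/mL

k = ln 2 / 29.0 = 0.02390 h⁻¹
Fraction remaining after one interval: e^(−kτ) = e^(−0.02390 × 69.0) = 0.1922
R = 1 / (1 − 0.1922) = 1.238
Css,max = 27.1 × 1.238 = 33.55 µg/mL
Css,min = Css,max × e^(−kτ) = 33.55 × 0.1922 ≈ 6.45 µg/mL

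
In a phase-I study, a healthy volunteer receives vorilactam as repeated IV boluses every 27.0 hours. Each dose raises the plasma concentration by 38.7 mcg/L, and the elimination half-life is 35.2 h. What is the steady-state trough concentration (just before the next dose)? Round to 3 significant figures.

k = ln 2 / 35.2 = 0.01969 h⁻¹
Fraction remaining after one interval: e^(−kτ) = e^(−0.01969 × 27.0) = 0.5876
R = 1 / (1 − 0.5876) = 2.425
Css,max = 38.7 × 2.425 = 93.85 mcg/L
Css,min = Css,max × e^(−kτ) = 93.85 × 0.5876 ≈ 55.1 mcg/L

55.1 mcg/L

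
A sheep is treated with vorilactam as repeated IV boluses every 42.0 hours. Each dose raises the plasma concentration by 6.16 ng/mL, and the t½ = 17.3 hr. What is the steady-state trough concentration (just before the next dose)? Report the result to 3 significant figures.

1.41 ng/mL

k = ln 2 / 17.3 = 0.04007 hr⁻¹
Fraction remaining after one interval: e^(−kτ) = e^(−0.04007 × 42.0) = 0.1859
R = 1 / (1 − 0.1859) = 1.228
Css,max = 6.16 × 1.228 = 7.566 ng/mL
Css,min = Css,max × e^(−kτ) = 7.566 × 0.1859 ≈ 1.41 ng/mL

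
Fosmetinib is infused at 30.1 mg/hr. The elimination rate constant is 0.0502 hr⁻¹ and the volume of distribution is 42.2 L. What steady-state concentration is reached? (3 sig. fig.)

CL = k · V = 0.0502 × 42.2 = 2.118 L/hr
Css = rate / CL = 30.1 / 2.118 ≈ 14.2 µg/mL

14.2 µg/mL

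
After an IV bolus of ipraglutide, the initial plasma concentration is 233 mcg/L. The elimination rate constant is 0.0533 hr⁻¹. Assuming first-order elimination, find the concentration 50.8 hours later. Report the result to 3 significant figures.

15.5 mcg/L

C(t) = C₀ e^(−kt) = 233 × e^(−0.05330 × 50.8) = 233 × e^(−2.708) = 233 × 0.06669 ≈ 15.5 mcg/L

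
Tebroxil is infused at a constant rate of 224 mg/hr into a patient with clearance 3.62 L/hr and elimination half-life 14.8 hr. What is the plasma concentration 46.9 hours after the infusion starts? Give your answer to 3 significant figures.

Css = rate / CL = 224 / 3.62 = 61.88 µg/mL
k = ln 2 / 14.8 = 0.04683 hr⁻¹
C(t) = Css (1 − e^(−kt)) = 61.88 × (1 − e^(−2.197)) = 61.88 × 0.8888 ≈ 55.0 µg/mL

55.0 µg/mL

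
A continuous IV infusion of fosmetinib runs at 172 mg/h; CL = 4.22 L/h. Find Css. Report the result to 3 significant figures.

Css = infusion rate / CL = 172 / 4.22 ≈ 40.8 µg/mL

40.8 µg/mL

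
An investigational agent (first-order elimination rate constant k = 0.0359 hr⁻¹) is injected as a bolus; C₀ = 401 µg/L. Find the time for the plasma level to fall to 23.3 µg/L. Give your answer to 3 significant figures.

C(t) = C₀ e^(−kt)  ⇒  t = ln(C₀/C) / k
t = ln(401/23.3) / 0.03590 = 2.846 / 0.03590 ≈ 79.3 hours

79.3 hours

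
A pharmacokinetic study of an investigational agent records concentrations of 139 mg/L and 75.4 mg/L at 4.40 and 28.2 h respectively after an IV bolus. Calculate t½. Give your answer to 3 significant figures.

27.0 hours

k = ln(C₁/C₂) / (t₂ − t₁) = ln(139/75.4) / (28.2 − 4.40)
  = 0.6117 / 23.80 = 0.02570 h⁻¹
t½ = ln 2 / k = ln 2 / 0.02570 ≈ 27.0 hours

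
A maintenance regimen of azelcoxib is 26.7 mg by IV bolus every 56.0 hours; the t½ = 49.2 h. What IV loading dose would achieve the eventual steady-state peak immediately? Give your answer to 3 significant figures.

48.9 mg

k = ln 2 / 49.2 = 0.01409 h⁻¹
Accumulation ratio R = 1 / (1 − e^(−kτ)) = 1 / (1 − e^(−0.01409×56.0)) = 1 / (1 − 0.4543) = 1.833
Loading dose = maintenance dose × R = 26.7 × 1.833 ≈ 48.9 mg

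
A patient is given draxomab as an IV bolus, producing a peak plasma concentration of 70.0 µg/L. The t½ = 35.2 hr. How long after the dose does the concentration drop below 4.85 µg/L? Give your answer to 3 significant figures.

k = ln 2 / 35.2 = 0.01969 hr⁻¹
C(t) = C₀ e^(−kt)  ⇒  t = ln(C₀/C) / k
t = ln(70.0/4.85) / 0.01969 = 2.670 / 0.01969 ≈ 136 hours

136 hours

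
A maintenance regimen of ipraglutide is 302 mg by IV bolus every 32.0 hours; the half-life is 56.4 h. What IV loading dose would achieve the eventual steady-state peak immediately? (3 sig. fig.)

929 mg

k = ln 2 / 56.4 = 0.01229 h⁻¹
Accumulation ratio R = 1 / (1 − e^(−kτ)) = 1 / (1 − e^(−0.01229×32.0)) = 1 / (1 − 0.6748) = 3.075
Loading dose = maintenance dose × R = 302 × 3.075 ≈ 929 mg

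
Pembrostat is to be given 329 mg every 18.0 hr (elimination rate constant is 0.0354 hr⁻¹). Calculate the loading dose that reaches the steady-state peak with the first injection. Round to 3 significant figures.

698 mg

Accumulation ratio R = 1 / (1 − e^(−kτ)) = 1 / (1 − e^(−0.03540×18.0)) = 1 / (1 − 0.5288) = 2.122
Loading dose = maintenance dose × R = 329 × 2.122 ≈ 698 mg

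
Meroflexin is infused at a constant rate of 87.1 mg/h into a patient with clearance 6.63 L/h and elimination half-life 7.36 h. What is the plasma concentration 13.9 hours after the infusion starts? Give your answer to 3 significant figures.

9.59 µg/mL

Css = rate / CL = 87.1 / 6.63 = 13.14 µg/mL
k = ln 2 / 7.36 = 0.09418 h⁻¹
C(t) = Css (1 − e^(−kt)) = 13.14 × (1 − e^(−1.309)) = 13.14 × 0.7299 ≈ 9.59 µg/mL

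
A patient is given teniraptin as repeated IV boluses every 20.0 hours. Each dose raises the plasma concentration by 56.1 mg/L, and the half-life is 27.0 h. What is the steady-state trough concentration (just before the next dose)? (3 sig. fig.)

k = ln 2 / 27.0 = 0.02567 h⁻¹
Fraction remaining after one interval: e^(−kτ) = e^(−0.02567 × 20.0) = 0.5984
R = 1 / (1 − 0.5984) = 2.490
Css,max = 56.1 × 2.490 = 139.7 mg/L
Css,min = Css,max × e^(−kτ) = 139.7 × 0.5984 ≈ 83.6 mg/L

83.6 mg/L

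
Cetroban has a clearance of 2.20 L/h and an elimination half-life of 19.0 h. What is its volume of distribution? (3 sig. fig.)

k = ln 2 / t½ = ln 2 / 19.0 = 0.03648 h⁻¹
V = CL / k = 2.20 / 0.03648 ≈ 60.3 L

60.3 L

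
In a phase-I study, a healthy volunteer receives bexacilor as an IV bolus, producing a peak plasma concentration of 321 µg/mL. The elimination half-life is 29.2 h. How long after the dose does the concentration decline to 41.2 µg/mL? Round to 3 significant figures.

86.5 hours

k = ln 2 / 29.2 = 0.02374 h⁻¹
C(t) = C₀ e^(−kt)  ⇒  t = ln(C₀/C) / k
t = ln(321/41.2) / 0.02374 = 2.053 / 0.02374 ≈ 86.5 hours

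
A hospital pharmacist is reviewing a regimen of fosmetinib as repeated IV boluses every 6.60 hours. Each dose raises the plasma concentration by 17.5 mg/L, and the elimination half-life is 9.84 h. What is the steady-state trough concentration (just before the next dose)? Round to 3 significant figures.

29.6 mg/L

k = ln 2 / 9.84 = 0.07044 h⁻¹
Fraction remaining after one interval: e^(−kτ) = e^(−0.07044 × 6.60) = 0.6282
R = 1 / (1 − 0.6282) = 2.690
Css,max = 17.5 × 2.690 = 47.07 mg/L
Css,min = Css,max × e^(−kτ) = 47.07 × 0.6282 ≈ 29.6 mg/L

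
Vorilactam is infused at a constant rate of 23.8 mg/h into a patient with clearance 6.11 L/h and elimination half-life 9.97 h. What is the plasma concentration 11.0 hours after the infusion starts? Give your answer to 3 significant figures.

Css = rate / CL = 23.8 / 6.11 = 3.895 mg/L
k = ln 2 / 9.97 = 0.06952 h⁻¹
C(t) = Css (1 − e^(−kt)) = 3.895 × (1 − e^(−0.7648)) = 3.895 × 0.5346 ≈ 2.08 mg/L

2.08 mg/L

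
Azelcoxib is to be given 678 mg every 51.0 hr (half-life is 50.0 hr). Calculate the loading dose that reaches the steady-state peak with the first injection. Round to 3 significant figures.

k = ln 2 / 50.0 = 0.01386 hr⁻¹
Accumulation ratio R = 1 / (1 − e^(−kτ)) = 1 / (1 − e^(−0.01386×51.0)) = 1 / (1 − 0.4931) = 1.973
Loading dose = maintenance dose × R = 678 × 1.973 ≈ 1340 mg

1340 mg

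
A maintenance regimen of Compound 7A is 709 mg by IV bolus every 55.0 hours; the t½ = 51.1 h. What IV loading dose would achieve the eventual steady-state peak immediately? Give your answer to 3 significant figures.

1350 mg

k = ln 2 / 51.1 = 0.01356 h⁻¹
Accumulation ratio R = 1 / (1 − e^(−kτ)) = 1 / (1 − e^(−0.01356×55.0)) = 1 / (1 − 0.4742) = 1.902
Loading dose = maintenance dose × R = 709 × 1.902 ≈ 1350 mg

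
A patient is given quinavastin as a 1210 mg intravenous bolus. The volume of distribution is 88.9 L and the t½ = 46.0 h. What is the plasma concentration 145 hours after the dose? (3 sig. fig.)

C₀ = dose / V = 1210 / 88.9 = 13.61 mg/L
k = ln 2 / 46.0 = 0.01507 h⁻¹
C(t) = C₀ e^(−kt) = 13.61 × e^(−0.01507 × 145) = 13.61 × e^(−2.185) = 13.61 × 0.1125 ≈ 1.53 mg/L

1.53 mg/L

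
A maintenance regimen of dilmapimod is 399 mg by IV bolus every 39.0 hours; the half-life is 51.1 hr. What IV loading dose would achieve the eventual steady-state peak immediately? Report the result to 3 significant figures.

k = ln 2 / 51.1 = 0.01356 hr⁻¹
Accumulation ratio R = 1 / (1 − e^(−kτ)) = 1 / (1 − e^(−0.01356×39.0)) = 1 / (1 − 0.5892) = 2.434
Loading dose = maintenance dose × R = 399 × 2.434 ≈ 971 mg

971 mg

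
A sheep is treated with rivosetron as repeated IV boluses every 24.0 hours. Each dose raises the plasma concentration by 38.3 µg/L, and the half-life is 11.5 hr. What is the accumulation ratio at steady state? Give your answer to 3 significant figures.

k = ln 2 / 11.5 = 0.06027 hr⁻¹
Fraction remaining after one interval: e^(−kτ) = e^(−0.06027 × 24.0) = 0.2354
R = 1 / (1 − 0.2354) = 1 / 0.7646 ≈ 1.31

1.31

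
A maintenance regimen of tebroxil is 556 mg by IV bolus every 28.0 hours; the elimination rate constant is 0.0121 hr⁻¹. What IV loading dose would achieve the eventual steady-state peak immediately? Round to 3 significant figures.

1930 mg

Accumulation ratio R = 1 / (1 − e^(−kτ)) = 1 / (1 − e^(−0.01210×28.0)) = 1 / (1 − 0.7126) = 3.480
Loading dose = maintenance dose × R = 556 × 3.480 ≈ 1930 mg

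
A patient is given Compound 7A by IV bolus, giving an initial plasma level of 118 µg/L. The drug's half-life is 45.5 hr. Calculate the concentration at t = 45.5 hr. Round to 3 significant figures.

k = ln 2 / 45.5 = 0.01523 hr⁻¹
45.5 hr is 1.000 half-lives, so C = 118 × (1/2)^1.000 = 118 × 0.5000 ≈ 59.0 µg/L

59.0 µg/L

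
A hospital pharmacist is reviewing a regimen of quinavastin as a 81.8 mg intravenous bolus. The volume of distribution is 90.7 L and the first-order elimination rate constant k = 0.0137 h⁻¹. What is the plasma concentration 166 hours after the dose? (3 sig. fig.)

0.0928 mg/L

C₀ = dose / V = 81.8 / 90.7 = 0.9019 mg/L
C(t) = C₀ e^(−kt) = 0.9019 × e^(−0.01370 × 166) = 0.9019 × e^(−2.274) = 0.9019 × 0.1029 ≈ 0.0928 mg/L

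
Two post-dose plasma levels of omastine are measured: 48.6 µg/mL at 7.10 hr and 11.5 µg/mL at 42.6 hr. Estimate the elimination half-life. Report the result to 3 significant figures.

17.1 hours

k = ln(C₁/C₂) / (t₂ − t₁) = ln(48.6/11.5) / (42.6 − 7.10)
  = 1.441 / 35.50 = 0.04060 hr⁻¹
t½ = ln 2 / k = ln 2 / 0.04060 ≈ 17.1 hours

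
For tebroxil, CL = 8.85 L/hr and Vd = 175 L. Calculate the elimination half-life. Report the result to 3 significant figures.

13.7 hours

k = CL / V = 8.85 / 175 = 0.05057 hr⁻¹
t½ = ln 2 / k = ln 2 / 0.05057 ≈ 13.7 hours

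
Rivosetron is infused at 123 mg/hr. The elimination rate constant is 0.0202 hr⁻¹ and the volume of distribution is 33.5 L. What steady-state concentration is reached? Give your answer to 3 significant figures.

CL = k · V = 0.0202 × 33.5 = 0.6767 L/hr
Css = rate / CL = 123 / 0.6767 ≈ 182 mg/L

182 mg/L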